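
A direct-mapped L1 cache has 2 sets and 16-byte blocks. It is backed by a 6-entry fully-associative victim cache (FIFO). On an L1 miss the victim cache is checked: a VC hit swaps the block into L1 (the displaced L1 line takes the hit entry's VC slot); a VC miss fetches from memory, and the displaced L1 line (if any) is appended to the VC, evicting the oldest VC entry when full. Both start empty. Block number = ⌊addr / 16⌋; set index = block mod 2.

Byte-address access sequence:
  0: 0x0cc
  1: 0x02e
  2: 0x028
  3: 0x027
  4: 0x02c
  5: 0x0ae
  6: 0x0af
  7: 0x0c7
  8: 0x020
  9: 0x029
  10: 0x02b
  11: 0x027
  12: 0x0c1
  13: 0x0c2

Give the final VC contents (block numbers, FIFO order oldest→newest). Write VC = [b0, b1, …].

VC = [10, 2]

0: 0xcc (blk 12, set 0) → MISS  vc=[]
1: 0x2e (blk 2, set 0) → MISS  vc=[12]
2: 0x28 (blk 2, set 0) → L1-HIT  vc=[12]
3: 0x27 (blk 2, set 0) → L1-HIT  vc=[12]
4: 0x2c (blk 2, set 0) → L1-HIT  vc=[12]
5: 0xae (blk 10, set 0) → MISS  vc=[12, 2]
6: 0xaf (blk 10, set 0) → L1-HIT  vc=[12, 2]
7: 0xc7 (blk 12, set 0) → VC-HIT  vc=[10, 2]
8: 0x20 (blk 2, set 0) → VC-HIT  vc=[10, 12]
9: 0x29 (blk 2, set 0) → L1-HIT  vc=[10, 12]
10: 0x2b (blk 2, set 0) → L1-HIT  vc=[10, 12]
11: 0x27 (blk 2, set 0) → L1-HIT  vc=[10, 12]
12: 0xc1 (blk 12, set 0) → VC-HIT  vc=[10, 2]
13: 0xc2 (blk 12, set 0) → L1-HIT  vc=[10, 2]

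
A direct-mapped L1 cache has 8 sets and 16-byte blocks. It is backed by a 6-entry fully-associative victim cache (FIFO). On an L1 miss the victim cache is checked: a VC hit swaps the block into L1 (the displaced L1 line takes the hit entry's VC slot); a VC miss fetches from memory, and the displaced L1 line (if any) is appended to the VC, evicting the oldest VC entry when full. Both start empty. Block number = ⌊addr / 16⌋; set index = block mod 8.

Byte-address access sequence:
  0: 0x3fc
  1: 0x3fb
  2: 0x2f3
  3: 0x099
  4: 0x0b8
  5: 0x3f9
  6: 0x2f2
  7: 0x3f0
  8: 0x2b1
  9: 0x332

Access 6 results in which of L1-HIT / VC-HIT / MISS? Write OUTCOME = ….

OUTCOME = VC-HIT

0: 0x3fc (blk 63, set 7) → MISS  vc=[]
1: 0x3fb (blk 63, set 7) → L1-HIT  vc=[]
2: 0x2f3 (blk 47, set 7) → MISS  vc=[63]
3: 0x99 (blk 9, set 1) → MISS  vc=[63]
4: 0xb8 (blk 11, set 3) → MISS  vc=[63]
5: 0x3f9 (blk 63, set 7) → VC-HIT  vc=[47]
6: 0x2f2 (blk 47, set 7) → VC-HIT  vc=[63]
7: 0x3f0 (blk 63, set 7) → VC-HIT  vc=[47]
8: 0x2b1 (blk 43, set 3) → MISS  vc=[47, 11]
9: 0x332 (blk 51, set 3) → MISS  vc=[47, 11, 43]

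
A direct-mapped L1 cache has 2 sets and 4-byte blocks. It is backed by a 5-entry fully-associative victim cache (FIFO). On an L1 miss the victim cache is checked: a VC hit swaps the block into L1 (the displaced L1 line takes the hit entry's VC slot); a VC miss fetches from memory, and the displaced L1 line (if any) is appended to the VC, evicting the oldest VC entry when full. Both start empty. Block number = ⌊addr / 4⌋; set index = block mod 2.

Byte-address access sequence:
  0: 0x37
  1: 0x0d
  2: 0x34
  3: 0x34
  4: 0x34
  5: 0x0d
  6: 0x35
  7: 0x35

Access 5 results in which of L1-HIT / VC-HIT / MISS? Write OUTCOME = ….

OUTCOME = VC-HIT

0: 0x37 (blk 13, set 1) → MISS  vc=[]
1: 0xd (blk 3, set 1) → MISS  vc=[13]
2: 0x34 (blk 13, set 1) → VC-HIT  vc=[3]
3: 0x34 (blk 13, set 1) → L1-HIT  vc=[3]
4: 0x34 (blk 13, set 1) → L1-HIT  vc=[3]
5: 0xd (blk 3, set 1) → VC-HIT  vc=[13]
6: 0x35 (blk 13, set 1) → VC-HIT  vc=[3]
7: 0x35 (blk 13, set 1) → L1-HIT  vc=[3]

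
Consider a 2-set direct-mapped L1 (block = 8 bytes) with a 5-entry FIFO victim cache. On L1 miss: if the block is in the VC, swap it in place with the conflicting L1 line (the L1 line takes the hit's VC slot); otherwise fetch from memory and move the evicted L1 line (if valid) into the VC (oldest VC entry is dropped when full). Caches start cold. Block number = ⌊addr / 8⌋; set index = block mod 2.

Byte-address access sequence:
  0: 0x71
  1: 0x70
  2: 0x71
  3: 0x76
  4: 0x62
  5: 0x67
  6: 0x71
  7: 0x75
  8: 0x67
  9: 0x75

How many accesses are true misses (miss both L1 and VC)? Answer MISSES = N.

MISSES = 2

#0 0x71→b14/s0 MISS; vc=[]
#1 0x70→b14/s0 L1-HIT; vc=[]
#2 0x71→b14/s0 L1-HIT; vc=[]
#3 0x76→b14/s0 L1-HIT; vc=[]
#4 0x62→b12/s0 MISS; vc=[14]
#5 0x67→b12/s0 L1-HIT; vc=[14]
#6 0x71→b14/s0 VC-HIT; vc=[12]
#7 0x75→b14/s0 L1-HIT; vc=[12]
#8 0x67→b12/s0 VC-HIT; vc=[14]
#9 0x75→b14/s0 VC-HIT; vc=[12]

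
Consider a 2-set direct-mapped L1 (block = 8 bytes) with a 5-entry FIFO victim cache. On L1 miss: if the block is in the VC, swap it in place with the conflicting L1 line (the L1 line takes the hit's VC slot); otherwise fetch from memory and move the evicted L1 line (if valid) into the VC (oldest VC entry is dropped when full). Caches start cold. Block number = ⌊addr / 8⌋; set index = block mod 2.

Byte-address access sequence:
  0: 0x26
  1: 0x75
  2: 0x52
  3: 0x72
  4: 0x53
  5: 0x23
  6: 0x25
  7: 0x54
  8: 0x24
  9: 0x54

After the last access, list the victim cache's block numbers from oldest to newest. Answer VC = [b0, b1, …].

  [0] addr=0x26 blk=4 s=0: MISS | VC []
  [1] addr=0x75 blk=14 s=0: MISS | VC [4]
  [2] addr=0x52 blk=10 s=0: MISS | VC [4, 14]
  [3] addr=0x72 blk=14 s=0: VC-HIT | VC [4, 10]
  [4] addr=0x53 blk=10 s=0: VC-HIT | VC [4, 14]
  [5] addr=0x23 blk=4 s=0: VC-HIT | VC [10, 14]
  [6] addr=0x25 blk=4 s=0: L1-HIT | VC [10, 14]
  [7] addr=0x54 blk=10 s=0: VC-HIT | VC [4, 14]
  [8] addr=0x24 blk=4 s=0: VC-HIT | VC [10, 14]
  [9] addr=0x54 blk=10 s=0: VC-HIT | VC [4, 14]

VC = [4, 14]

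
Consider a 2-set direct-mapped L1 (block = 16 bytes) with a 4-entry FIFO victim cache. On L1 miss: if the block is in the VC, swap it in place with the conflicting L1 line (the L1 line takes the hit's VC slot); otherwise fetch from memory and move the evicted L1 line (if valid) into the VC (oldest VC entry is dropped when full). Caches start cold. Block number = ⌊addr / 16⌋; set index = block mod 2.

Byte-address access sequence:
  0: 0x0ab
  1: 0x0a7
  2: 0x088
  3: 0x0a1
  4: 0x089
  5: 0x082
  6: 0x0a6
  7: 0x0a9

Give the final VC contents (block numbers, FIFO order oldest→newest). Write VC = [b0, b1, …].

VC = [8]

#0 0xab→b10/s0 MISS; vc=[]
#1 0xa7→b10/s0 L1-HIT; vc=[]
#2 0x88→b8/s0 MISS; vc=[10]
#3 0xa1→b10/s0 VC-HIT; vc=[8]
#4 0x89→b8/s0 VC-HIT; vc=[10]
#5 0x82→b8/s0 L1-HIT; vc=[10]
#6 0xa6→b10/s0 VC-HIT; vc=[8]
#7 0xa9→b10/s0 L1-HIT; vc=[8]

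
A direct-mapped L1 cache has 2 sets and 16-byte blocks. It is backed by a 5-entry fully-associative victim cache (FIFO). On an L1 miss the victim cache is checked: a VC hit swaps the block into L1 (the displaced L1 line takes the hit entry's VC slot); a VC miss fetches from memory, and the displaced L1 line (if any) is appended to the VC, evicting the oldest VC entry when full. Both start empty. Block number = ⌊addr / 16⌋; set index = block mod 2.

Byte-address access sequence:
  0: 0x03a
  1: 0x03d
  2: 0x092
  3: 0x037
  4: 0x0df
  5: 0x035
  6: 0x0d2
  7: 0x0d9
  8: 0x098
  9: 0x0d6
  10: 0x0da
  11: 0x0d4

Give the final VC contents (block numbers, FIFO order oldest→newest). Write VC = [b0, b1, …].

VC = [9, 3]

#0 0x3a→b3/s1 MISS; vc=[]
#1 0x3d→b3/s1 L1-HIT; vc=[]
#2 0x92→b9/s1 MISS; vc=[3]
#3 0x37→b3/s1 VC-HIT; vc=[9]
#4 0xdf→b13/s1 MISS; vc=[9,3]
#5 0x35→b3/s1 VC-HIT; vc=[9,13]
#6 0xd2→b13/s1 VC-HIT; vc=[9,3]
#7 0xd9→b13/s1 L1-HIT; vc=[9,3]
#8 0x98→b9/s1 VC-HIT; vc=[13,3]
#9 0xd6→b13/s1 VC-HIT; vc=[9,3]
#10 0xda→b13/s1 L1-HIT; vc=[9,3]
#11 0xd4→b13/s1 L1-HIT; vc=[9,3]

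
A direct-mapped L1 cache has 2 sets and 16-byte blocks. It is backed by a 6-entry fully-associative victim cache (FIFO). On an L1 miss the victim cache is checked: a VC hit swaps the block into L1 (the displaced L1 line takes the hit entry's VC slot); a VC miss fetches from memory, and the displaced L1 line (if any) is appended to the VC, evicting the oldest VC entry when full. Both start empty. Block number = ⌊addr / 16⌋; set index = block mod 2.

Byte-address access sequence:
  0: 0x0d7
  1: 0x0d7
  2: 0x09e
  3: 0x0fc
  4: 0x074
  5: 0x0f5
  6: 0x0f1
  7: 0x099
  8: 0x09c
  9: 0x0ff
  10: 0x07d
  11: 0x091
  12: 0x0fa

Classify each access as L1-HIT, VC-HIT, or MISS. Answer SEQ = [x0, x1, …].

  [0] addr=0xd7 blk=13 s=1: MISS | VC []
  [1] addr=0xd7 blk=13 s=1: L1-HIT | VC []
  [2] addr=0x9e blk=9 s=1: MISS | VC [13]
  [3] addr=0xfc blk=15 s=1: MISS | VC [13, 9]
  [4] addr=0x74 blk=7 s=1: MISS | VC [13, 9, 15]
  [5] addr=0xf5 blk=15 s=1: VC-HIT | VC [13, 9, 7]
  [6] addr=0xf1 blk=15 s=1: L1-HIT | VC [13, 9, 7]
  [7] addr=0x99 blk=9 s=1: VC-HIT | VC [13, 15, 7]
  [8] addr=0x9c blk=9 s=1: L1-HIT | VC [13, 15, 7]
  [9] addr=0xff blk=15 s=1: VC-HIT | VC [13, 9, 7]
  [10] addr=0x7d blk=7 s=1: VC-HIT | VC [13, 9, 15]
  [11] addr=0x91 blk=9 s=1: VC-HIT | VC [13, 7, 15]
  [12] addr=0xfa blk=15 s=1: VC-HIT | VC [13, 7, 9]

SEQ = [MISS, L1-HIT, MISS, MISS, MISS, VC-HIT, L1-HIT, VC-HIT, L1-HIT, VC-HIT, VC-HIT, VC-HIT, VC-HIT]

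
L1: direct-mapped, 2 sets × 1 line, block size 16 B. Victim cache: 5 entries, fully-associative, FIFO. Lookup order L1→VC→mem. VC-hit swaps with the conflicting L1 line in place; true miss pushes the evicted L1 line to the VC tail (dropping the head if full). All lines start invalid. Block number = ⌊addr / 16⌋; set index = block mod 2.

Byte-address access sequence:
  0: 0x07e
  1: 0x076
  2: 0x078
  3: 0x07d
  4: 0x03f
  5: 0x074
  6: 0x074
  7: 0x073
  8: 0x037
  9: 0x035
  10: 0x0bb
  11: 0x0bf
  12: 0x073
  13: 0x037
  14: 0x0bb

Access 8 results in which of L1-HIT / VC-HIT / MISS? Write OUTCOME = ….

OUTCOME = VC-HIT

  [0] addr=0x7e blk=7 s=1: MISS | VC []
  [1] addr=0x76 blk=7 s=1: L1-HIT | VC []
  [2] addr=0x78 blk=7 s=1: L1-HIT | VC []
  [3] addr=0x7d blk=7 s=1: L1-HIT | VC []
  [4] addr=0x3f blk=3 s=1: MISS | VC [7]
  [5] addr=0x74 blk=7 s=1: VC-HIT | VC [3]
  [6] addr=0x74 blk=7 s=1: L1-HIT | VC [3]
  [7] addr=0x73 blk=7 s=1: L1-HIT | VC [3]
  [8] addr=0x37 blk=3 s=1: VC-HIT | VC [7]
  [9] addr=0x35 blk=3 s=1: L1-HIT | VC [7]
  [10] addr=0xbb blk=11 s=1: MISS | VC [7, 3]
  [11] addr=0xbf blk=11 s=1: L1-HIT | VC [7, 3]
  [12] addr=0x73 blk=7 s=1: VC-HIT | VC [11, 3]
  [13] addr=0x37 blk=3 s=1: VC-HIT | VC [11, 7]
  [14] addr=0xbb blk=11 s=1: VC-HIT | VC [3, 7]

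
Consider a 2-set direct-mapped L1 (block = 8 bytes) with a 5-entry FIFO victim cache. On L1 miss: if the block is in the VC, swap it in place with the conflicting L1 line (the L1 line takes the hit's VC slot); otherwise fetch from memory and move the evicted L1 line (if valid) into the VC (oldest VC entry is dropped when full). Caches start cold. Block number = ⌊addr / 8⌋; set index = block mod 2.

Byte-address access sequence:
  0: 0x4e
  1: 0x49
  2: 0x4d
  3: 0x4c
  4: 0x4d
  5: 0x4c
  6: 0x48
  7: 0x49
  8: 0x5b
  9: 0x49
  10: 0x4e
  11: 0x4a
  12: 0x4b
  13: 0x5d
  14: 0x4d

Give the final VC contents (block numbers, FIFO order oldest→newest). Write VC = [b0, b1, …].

VC = [11]

#0 0x4e→b9/s1 MISS; vc=[]
#1 0x49→b9/s1 L1-HIT; vc=[]
#2 0x4d→b9/s1 L1-HIT; vc=[]
#3 0x4c→b9/s1 L1-HIT; vc=[]
#4 0x4d→b9/s1 L1-HIT; vc=[]
#5 0x4c→b9/s1 L1-HIT; vc=[]
#6 0x48→b9/s1 L1-HIT; vc=[]
#7 0x49→b9/s1 L1-HIT; vc=[]
#8 0x5b→b11/s1 MISS; vc=[9]
#9 0x49→b9/s1 VC-HIT; vc=[11]
#10 0x4e→b9/s1 L1-HIT; vc=[11]
#11 0x4a→b9/s1 L1-HIT; vc=[11]
#12 0x4b→b9/s1 L1-HIT; vc=[11]
#13 0x5d→b11/s1 VC-HIT; vc=[9]
#14 0x4d→b9/s1 VC-HIT; vc=[11]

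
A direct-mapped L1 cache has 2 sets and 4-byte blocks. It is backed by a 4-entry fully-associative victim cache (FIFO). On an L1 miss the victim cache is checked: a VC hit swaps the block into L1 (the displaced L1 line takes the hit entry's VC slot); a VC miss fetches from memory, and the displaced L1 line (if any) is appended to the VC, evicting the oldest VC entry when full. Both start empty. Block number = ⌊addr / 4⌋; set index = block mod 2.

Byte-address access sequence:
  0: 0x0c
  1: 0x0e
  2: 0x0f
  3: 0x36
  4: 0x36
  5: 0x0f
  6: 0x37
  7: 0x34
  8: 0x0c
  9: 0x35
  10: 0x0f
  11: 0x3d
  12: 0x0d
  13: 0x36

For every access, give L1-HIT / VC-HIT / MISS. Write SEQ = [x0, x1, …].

SEQ = [MISS, L1-HIT, L1-HIT, MISS, L1-HIT, VC-HIT, VC-HIT, L1-HIT, VC-HIT, VC-HIT, VC-HIT, MISS, VC-HIT, VC-HIT]

#0 0xc→b3/s1 MISS; vc=[]
#1 0xe→b3/s1 L1-HIT; vc=[]
#2 0xf→b3/s1 L1-HIT; vc=[]
#3 0x36→b13/s1 MISS; vc=[3]
#4 0x36→b13/s1 L1-HIT; vc=[3]
#5 0xf→b3/s1 VC-HIT; vc=[13]
#6 0x37→b13/s1 VC-HIT; vc=[3]
#7 0x34→b13/s1 L1-HIT; vc=[3]
#8 0xc→b3/s1 VC-HIT; vc=[13]
#9 0x35→b13/s1 VC-HIT; vc=[3]
#10 0xf→b3/s1 VC-HIT; vc=[13]
#11 0x3d→b15/s1 MISS; vc=[13,3]
#12 0xd→b3/s1 VC-HIT; vc=[13,15]
#13 0x36→b13/s1 VC-HIT; vc=[3,15]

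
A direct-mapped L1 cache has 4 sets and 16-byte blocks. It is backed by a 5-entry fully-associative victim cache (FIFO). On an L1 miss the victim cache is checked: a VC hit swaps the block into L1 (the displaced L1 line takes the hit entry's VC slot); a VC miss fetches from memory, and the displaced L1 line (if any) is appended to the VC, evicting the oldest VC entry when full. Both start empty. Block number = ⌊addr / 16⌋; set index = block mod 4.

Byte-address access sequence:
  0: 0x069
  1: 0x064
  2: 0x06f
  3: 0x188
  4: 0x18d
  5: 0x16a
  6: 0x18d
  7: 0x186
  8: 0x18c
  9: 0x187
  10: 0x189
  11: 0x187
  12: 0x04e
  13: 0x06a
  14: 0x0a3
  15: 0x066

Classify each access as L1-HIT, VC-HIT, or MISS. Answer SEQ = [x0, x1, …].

SEQ = [MISS, L1-HIT, L1-HIT, MISS, L1-HIT, MISS, L1-HIT, L1-HIT, L1-HIT, L1-HIT, L1-HIT, L1-HIT, MISS, VC-HIT, MISS, VC-HIT]

#0 0x69→b6/s2 MISS; vc=[]
#1 0x64→b6/s2 L1-HIT; vc=[]
#2 0x6f→b6/s2 L1-HIT; vc=[]
#3 0x188→b24/s0 MISS; vc=[]
#4 0x18d→b24/s0 L1-HIT; vc=[]
#5 0x16a→b22/s2 MISS; vc=[6]
#6 0x18d→b24/s0 L1-HIT; vc=[6]
#7 0x186→b24/s0 L1-HIT; vc=[6]
#8 0x18c→b24/s0 L1-HIT; vc=[6]
#9 0x187→b24/s0 L1-HIT; vc=[6]
#10 0x189→b24/s0 L1-HIT; vc=[6]
#11 0x187→b24/s0 L1-HIT; vc=[6]
#12 0x4e→b4/s0 MISS; vc=[6,24]
#13 0x6a→b6/s2 VC-HIT; vc=[22,24]
#14 0xa3→b10/s2 MISS; vc=[22,24,6]
#15 0x66→b6/s2 VC-HIT; vc=[22,24,10]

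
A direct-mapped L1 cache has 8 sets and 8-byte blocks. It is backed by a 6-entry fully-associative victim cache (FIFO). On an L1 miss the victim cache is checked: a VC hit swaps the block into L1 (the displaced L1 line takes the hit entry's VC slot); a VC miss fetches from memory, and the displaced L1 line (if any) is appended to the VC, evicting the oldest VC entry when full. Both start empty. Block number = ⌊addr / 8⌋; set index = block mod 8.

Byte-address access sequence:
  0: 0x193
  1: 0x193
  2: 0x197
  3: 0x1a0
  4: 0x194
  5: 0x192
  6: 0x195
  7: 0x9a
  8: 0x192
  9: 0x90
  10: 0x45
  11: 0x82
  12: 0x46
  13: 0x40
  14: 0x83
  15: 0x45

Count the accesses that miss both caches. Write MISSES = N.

MISSES = 6

#0 0x193→b50/s2 MISS; vc=[]
#1 0x193→b50/s2 L1-HIT; vc=[]
#2 0x197→b50/s2 L1-HIT; vc=[]
#3 0x1a0→b52/s4 MISS; vc=[]
#4 0x194→b50/s2 L1-HIT; vc=[]
#5 0x192→b50/s2 L1-HIT; vc=[]
#6 0x195→b50/s2 L1-HIT; vc=[]
#7 0x9a→b19/s3 MISS; vc=[]
#8 0x192→b50/s2 L1-HIT; vc=[]
#9 0x90→b18/s2 MISS; vc=[50]
#10 0x45→b8/s0 MISS; vc=[50]
#11 0x82→b16/s0 MISS; vc=[50,8]
#12 0x46→b8/s0 VC-HIT; vc=[50,16]
#13 0x40→b8/s0 L1-HIT; vc=[50,16]
#14 0x83→b16/s0 VC-HIT; vc=[50,8]
#15 0x45→b8/s0 VC-HIT; vc=[50,16]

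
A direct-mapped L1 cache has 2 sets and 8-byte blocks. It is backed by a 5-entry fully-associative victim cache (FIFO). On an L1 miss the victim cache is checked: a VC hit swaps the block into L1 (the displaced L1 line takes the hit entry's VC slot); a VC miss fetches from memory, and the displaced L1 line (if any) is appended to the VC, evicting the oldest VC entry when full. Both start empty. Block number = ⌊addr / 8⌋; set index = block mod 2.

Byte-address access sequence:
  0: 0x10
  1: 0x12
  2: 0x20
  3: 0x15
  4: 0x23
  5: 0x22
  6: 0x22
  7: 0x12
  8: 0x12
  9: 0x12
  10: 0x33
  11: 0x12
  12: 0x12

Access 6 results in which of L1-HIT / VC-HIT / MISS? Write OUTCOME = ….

OUTCOME = L1-HIT

0: 0x10 (blk 2, set 0) → MISS  vc=[]
1: 0x12 (blk 2, set 0) → L1-HIT  vc=[]
2: 0x20 (blk 4, set 0) → MISS  vc=[2]
3: 0x15 (blk 2, set 0) → VC-HIT  vc=[4]
4: 0x23 (blk 4, set 0) → VC-HIT  vc=[2]
5: 0x22 (blk 4, set 0) → L1-HIT  vc=[2]
6: 0x22 (blk 4, set 0) → L1-HIT  vc=[2]
7: 0x12 (blk 2, set 0) → VC-HIT  vc=[4]
8: 0x12 (blk 2, set 0) → L1-HIT  vc=[4]
9: 0x12 (blk 2, set 0) → L1-HIT  vc=[4]
10: 0x33 (blk 6, set 0) → MISS  vc=[4, 2]
11: 0x12 (blk 2, set 0) → VC-HIT  vc=[4, 6]
12: 0x12 (blk 2, set 0) → L1-HIT  vc=[4, 6]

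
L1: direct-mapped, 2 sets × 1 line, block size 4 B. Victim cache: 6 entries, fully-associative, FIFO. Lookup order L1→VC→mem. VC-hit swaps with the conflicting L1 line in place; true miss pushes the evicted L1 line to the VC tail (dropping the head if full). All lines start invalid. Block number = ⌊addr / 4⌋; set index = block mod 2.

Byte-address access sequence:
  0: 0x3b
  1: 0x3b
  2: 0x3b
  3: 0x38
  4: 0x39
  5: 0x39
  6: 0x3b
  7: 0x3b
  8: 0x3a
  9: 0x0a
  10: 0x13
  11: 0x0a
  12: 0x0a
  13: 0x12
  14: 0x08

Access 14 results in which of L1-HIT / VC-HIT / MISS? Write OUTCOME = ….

0: 0x3b (blk 14, set 0) → MISS  vc=[]
1: 0x3b (blk 14, set 0) → L1-HIT  vc=[]
2: 0x3b (blk 14, set 0) → L1-HIT  vc=[]
3: 0x38 (blk 14, set 0) → L1-HIT  vc=[]
4: 0x39 (blk 14, set 0) → L1-HIT  vc=[]
5: 0x39 (blk 14, set 0) → L1-HIT  vc=[]
6: 0x3b (blk 14, set 0) → L1-HIT  vc=[]
7: 0x3b (blk 14, set 0) → L1-HIT  vc=[]
8: 0x3a (blk 14, set 0) → L1-HIT  vc=[]
9: 0xa (blk 2, set 0) → MISS  vc=[14]
10: 0x13 (blk 4, set 0) → MISS  vc=[14, 2]
11: 0xa (blk 2, set 0) → VC-HIT  vc=[14, 4]
12: 0xa (blk 2, set 0) → L1-HIT  vc=[14, 4]
13: 0x12 (blk 4, set 0) → VC-HIT  vc=[14, 2]
14: 0x8 (blk 2, set 0) → VC-HIT  vc=[14, 4]

OUTCOME = VC-HIT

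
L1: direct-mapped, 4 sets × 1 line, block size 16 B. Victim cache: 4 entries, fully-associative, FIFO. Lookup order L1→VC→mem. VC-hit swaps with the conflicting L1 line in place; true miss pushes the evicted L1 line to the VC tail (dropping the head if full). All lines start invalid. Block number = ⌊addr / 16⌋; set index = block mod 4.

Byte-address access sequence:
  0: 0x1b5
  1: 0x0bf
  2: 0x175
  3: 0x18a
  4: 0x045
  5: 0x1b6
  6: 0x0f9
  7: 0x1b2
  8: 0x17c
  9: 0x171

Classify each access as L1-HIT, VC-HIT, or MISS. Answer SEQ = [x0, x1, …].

0: 0x1b5 (blk 27, set 3) → MISS  vc=[]
1: 0xbf (blk 11, set 3) → MISS  vc=[27]
2: 0x175 (blk 23, set 3) → MISS  vc=[27, 11]
3: 0x18a (blk 24, set 0) → MISS  vc=[27, 11]
4: 0x45 (blk 4, set 0) → MISS  vc=[27, 11, 24]
5: 0x1b6 (blk 27, set 3) → VC-HIT  vc=[23, 11, 24]
6: 0xf9 (blk 15, set 3) → MISS  vc=[23, 11, 24, 27]
7: 0x1b2 (blk 27, set 3) → VC-HIT  vc=[23, 11, 24, 15]
8: 0x17c (blk 23, set 3) → VC-HIT  vc=[27, 11, 24, 15]
9: 0x171 (blk 23, set 3) → L1-HIT  vc=[27, 11, 24, 15]

SEQ = [MISS, MISS, MISS, MISS, MISS, VC-HIT, MISS, VC-HIT, VC-HIT, L1-HIT]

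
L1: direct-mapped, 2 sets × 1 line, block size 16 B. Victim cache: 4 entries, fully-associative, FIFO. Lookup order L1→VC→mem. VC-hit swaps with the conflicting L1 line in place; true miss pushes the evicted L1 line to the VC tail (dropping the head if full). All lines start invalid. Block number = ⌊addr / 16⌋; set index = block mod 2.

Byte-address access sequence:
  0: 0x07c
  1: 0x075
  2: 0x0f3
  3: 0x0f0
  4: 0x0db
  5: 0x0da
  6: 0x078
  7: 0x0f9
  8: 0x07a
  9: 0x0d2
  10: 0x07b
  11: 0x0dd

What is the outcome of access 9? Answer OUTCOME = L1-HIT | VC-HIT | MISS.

OUTCOME = VC-HIT

#0 0x7c→b7/s1 MISS; vc=[]
#1 0x75→b7/s1 L1-HIT; vc=[]
#2 0xf3→b15/s1 MISS; vc=[7]
#3 0xf0→b15/s1 L1-HIT; vc=[7]
#4 0xdb→b13/s1 MISS; vc=[7,15]
#5 0xda→b13/s1 L1-HIT; vc=[7,15]
#6 0x78→b7/s1 VC-HIT; vc=[13,15]
#7 0xf9→b15/s1 VC-HIT; vc=[13,7]
#8 0x7a→b7/s1 VC-HIT; vc=[13,15]
#9 0xd2→b13/s1 VC-HIT; vc=[7,15]
#10 0x7b→b7/s1 VC-HIT; vc=[13,15]
#11 0xdd→b13/s1 VC-HIT; vc=[7,15]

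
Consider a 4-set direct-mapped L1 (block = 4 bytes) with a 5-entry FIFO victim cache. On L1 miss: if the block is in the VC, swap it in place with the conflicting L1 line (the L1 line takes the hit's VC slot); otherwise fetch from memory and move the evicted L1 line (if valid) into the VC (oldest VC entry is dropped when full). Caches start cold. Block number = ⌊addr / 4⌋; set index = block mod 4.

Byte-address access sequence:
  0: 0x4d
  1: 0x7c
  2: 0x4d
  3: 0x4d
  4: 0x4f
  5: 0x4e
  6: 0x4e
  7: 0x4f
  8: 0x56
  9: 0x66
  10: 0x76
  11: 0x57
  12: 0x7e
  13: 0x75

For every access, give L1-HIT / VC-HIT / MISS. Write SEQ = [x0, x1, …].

SEQ = [MISS, MISS, VC-HIT, L1-HIT, L1-HIT, L1-HIT, L1-HIT, L1-HIT, MISS, MISS, MISS, VC-HIT, VC-HIT, VC-HIT]

#0 0x4d→b19/s3 MISS; vc=[]
#1 0x7c→b31/s3 MISS; vc=[19]
#2 0x4d→b19/s3 VC-HIT; vc=[31]
#3 0x4d→b19/s3 L1-HIT; vc=[31]
#4 0x4f→b19/s3 L1-HIT; vc=[31]
#5 0x4e→b19/s3 L1-HIT; vc=[31]
#6 0x4e→b19/s3 L1-HIT; vc=[31]
#7 0x4f→b19/s3 L1-HIT; vc=[31]
#8 0x56→b21/s1 MISS; vc=[31]
#9 0x66→b25/s1 MISS; vc=[31,21]
#10 0x76→b29/s1 MISS; vc=[31,21,25]
#11 0x57→b21/s1 VC-HIT; vc=[31,29,25]
#12 0x7e→b31/s3 VC-HIT; vc=[19,29,25]
#13 0x75→b29/s1 VC-HIT; vc=[19,21,25]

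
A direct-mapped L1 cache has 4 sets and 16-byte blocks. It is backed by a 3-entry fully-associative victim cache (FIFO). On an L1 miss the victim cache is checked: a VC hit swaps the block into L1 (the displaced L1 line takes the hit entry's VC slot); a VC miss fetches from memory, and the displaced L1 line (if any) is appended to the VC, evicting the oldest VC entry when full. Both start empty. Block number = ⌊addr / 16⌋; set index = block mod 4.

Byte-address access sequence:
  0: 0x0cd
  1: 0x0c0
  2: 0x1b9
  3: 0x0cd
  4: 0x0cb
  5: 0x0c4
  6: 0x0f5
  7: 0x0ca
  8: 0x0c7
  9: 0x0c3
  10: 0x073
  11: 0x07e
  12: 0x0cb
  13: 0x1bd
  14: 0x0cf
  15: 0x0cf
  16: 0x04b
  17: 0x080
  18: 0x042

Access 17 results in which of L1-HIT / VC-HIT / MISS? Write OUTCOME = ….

#0 0xcd→b12/s0 MISS; vc=[]
#1 0xc0→b12/s0 L1-HIT; vc=[]
#2 0x1b9→b27/s3 MISS; vc=[]
#3 0xcd→b12/s0 L1-HIT; vc=[]
#4 0xcb→b12/s0 L1-HIT; vc=[]
#5 0xc4→b12/s0 L1-HIT; vc=[]
#6 0xf5→b15/s3 MISS; vc=[27]
#7 0xca→b12/s0 L1-HIT; vc=[27]
#8 0xc7→b12/s0 L1-HIT; vc=[27]
#9 0xc3→b12/s0 L1-HIT; vc=[27]
#10 0x73→b7/s3 MISS; vc=[27,15]
#11 0x7e→b7/s3 L1-HIT; vc=[27,15]
#12 0xcb→b12/s0 L1-HIT; vc=[27,15]
#13 0x1bd→b27/s3 VC-HIT; vc=[7,15]
#14 0xcf→b12/s0 L1-HIT; vc=[7,15]
#15 0xcf→b12/s0 L1-HIT; vc=[7,15]
#16 0x4b→b4/s0 MISS; vc=[7,15,12]
#17 0x80→b8/s0 MISS; vc=[15,12,4]
#18 0x42→b4/s0 VC-HIT; vc=[15,12,8]

OUTCOME = MISS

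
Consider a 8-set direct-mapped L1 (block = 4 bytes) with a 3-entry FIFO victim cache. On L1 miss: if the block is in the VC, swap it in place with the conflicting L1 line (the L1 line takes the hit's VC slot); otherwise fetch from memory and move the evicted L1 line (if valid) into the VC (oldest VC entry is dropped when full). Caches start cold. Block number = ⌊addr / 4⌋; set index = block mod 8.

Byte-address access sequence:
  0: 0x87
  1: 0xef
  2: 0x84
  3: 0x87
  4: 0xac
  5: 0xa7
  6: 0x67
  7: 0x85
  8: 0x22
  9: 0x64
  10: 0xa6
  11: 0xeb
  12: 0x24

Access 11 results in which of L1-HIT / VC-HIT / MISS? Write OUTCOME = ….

OUTCOME = MISS

#0 0x87→b33/s1 MISS; vc=[]
#1 0xef→b59/s3 MISS; vc=[]
#2 0x84→b33/s1 L1-HIT; vc=[]
#3 0x87→b33/s1 L1-HIT; vc=[]
#4 0xac→b43/s3 MISS; vc=[59]
#5 0xa7→b41/s1 MISS; vc=[59,33]
#6 0x67→b25/s1 MISS; vc=[59,33,41]
#7 0x85→b33/s1 VC-HIT; vc=[59,25,41]
#8 0x22→b8/s0 MISS; vc=[59,25,41]
#9 0x64→b25/s1 VC-HIT; vc=[59,33,41]
#10 0xa6→b41/s1 VC-HIT; vc=[59,33,25]
#11 0xeb→b58/s2 MISS; vc=[59,33,25]
#12 0x24→b9/s1 MISS; vc=[33,25,41]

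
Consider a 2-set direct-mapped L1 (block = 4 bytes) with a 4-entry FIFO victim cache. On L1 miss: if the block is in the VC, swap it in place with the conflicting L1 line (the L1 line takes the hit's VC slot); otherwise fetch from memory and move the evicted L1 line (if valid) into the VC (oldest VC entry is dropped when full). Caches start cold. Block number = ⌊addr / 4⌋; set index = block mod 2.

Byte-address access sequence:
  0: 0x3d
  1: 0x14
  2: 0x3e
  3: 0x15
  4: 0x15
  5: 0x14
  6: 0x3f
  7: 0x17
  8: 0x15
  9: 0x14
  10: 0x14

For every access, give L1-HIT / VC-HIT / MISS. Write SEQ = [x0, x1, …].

  [0] addr=0x3d blk=15 s=1: MISS | VC []
  [1] addr=0x14 blk=5 s=1: MISS | VC [15]
  [2] addr=0x3e blk=15 s=1: VC-HIT | VC [5]
  [3] addr=0x15 blk=5 s=1: VC-HIT | VC [15]
  [4] addr=0x15 blk=5 s=1: L1-HIT | VC [15]
  [5] addr=0x14 blk=5 s=1: L1-HIT | VC [15]
  [6] addr=0x3f blk=15 s=1: VC-HIT | VC [5]
  [7] addr=0x17 blk=5 s=1: VC-HIT | VC [15]
  [8] addr=0x15 blk=5 s=1: L1-HIT | VC [15]
  [9] addr=0x14 blk=5 s=1: L1-HIT | VC [15]
  [10] addr=0x14 blk=5 s=1: L1-HIT | VC [15]

SEQ = [MISS, MISS, VC-HIT, VC-HIT, L1-HIT, L1-HIT, VC-HIT, VC-HIT, L1-HIT, L1-HIT, L1-HIT]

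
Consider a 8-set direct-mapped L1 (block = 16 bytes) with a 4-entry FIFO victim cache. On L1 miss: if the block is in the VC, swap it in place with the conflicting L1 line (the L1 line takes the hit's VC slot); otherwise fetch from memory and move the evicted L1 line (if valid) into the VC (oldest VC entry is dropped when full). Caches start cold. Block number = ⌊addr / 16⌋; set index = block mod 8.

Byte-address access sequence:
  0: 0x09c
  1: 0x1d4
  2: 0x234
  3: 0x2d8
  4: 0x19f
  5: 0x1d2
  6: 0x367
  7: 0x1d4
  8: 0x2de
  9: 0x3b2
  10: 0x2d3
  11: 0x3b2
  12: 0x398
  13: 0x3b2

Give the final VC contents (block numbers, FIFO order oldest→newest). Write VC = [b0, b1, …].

  [0] addr=0x9c blk=9 s=1: MISS | VC []
  [1] addr=0x1d4 blk=29 s=5: MISS | VC []
  [2] addr=0x234 blk=35 s=3: MISS | VC []
  [3] addr=0x2d8 blk=45 s=5: MISS | VC [29]
  [4] addr=0x19f blk=25 s=1: MISS | VC [29, 9]
  [5] addr=0x1d2 blk=29 s=5: VC-HIT | VC [45, 9]
  [6] addr=0x367 blk=54 s=6: MISS | VC [45, 9]
  [7] addr=0x1d4 blk=29 s=5: L1-HIT | VC [45, 9]
  [8] addr=0x2de blk=45 s=5: VC-HIT | VC [29, 9]
  [9] addr=0x3b2 blk=59 s=3: MISS | VC [29, 9, 35]
  [10] addr=0x2d3 blk=45 s=5: L1-HIT | VC [29, 9, 35]
  [11] addr=0x3b2 blk=59 s=3: L1-HIT | VC [29, 9, 35]
  [12] addr=0x398 blk=57 s=1: MISS | VC [29, 9, 35, 25]
  [13] addr=0x3b2 blk=59 s=3: L1-HIT | VC [29, 9, 35, 25]

VC = [29, 9, 35, 25]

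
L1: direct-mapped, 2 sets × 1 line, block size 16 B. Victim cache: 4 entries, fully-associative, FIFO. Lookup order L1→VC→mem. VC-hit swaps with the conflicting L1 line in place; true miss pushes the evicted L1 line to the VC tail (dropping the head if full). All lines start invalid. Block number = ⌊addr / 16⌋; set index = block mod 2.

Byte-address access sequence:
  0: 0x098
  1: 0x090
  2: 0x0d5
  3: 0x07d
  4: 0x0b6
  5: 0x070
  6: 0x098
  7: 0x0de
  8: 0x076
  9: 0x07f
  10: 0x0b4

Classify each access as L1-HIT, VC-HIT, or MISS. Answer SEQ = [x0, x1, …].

SEQ = [MISS, L1-HIT, MISS, MISS, MISS, VC-HIT, VC-HIT, VC-HIT, VC-HIT, L1-HIT, VC-HIT]

  [0] addr=0x98 blk=9 s=1: MISS | VC []
  [1] addr=0x90 blk=9 s=1: L1-HIT | VC []
  [2] addr=0xd5 blk=13 s=1: MISS | VC [9]
  [3] addr=0x7d blk=7 s=1: MISS | VC [9, 13]
  [4] addr=0xb6 blk=11 s=1: MISS | VC [9, 13, 7]
  [5] addr=0x70 blk=7 s=1: VC-HIT | VC [9, 13, 11]
  [6] addr=0x98 blk=9 s=1: VC-HIT | VC [7, 13, 11]
  [7] addr=0xde blk=13 s=1: VC-HIT | VC [7, 9, 11]
  [8] addr=0x76 blk=7 s=1: VC-HIT | VC [13, 9, 11]
  [9] addr=0x7f blk=7 s=1: L1-HIT | VC [13, 9, 11]
  [10] addr=0xb4 blk=11 s=1: VC-HIT | VC [13, 9, 7]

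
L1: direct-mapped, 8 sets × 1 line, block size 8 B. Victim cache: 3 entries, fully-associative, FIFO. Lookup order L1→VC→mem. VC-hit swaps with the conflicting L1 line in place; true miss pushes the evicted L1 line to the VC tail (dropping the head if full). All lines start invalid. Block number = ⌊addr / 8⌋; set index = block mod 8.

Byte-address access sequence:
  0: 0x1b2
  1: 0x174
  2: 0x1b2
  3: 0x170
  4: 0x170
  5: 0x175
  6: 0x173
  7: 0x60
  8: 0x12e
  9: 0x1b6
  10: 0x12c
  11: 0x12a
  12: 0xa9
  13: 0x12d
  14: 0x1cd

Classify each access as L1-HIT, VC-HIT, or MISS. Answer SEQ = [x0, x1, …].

SEQ = [MISS, MISS, VC-HIT, VC-HIT, L1-HIT, L1-HIT, L1-HIT, MISS, MISS, VC-HIT, L1-HIT, L1-HIT, MISS, VC-HIT, MISS]

0: 0x1b2 (blk 54, set 6) → MISS  vc=[]
1: 0x174 (blk 46, set 6) → MISS  vc=[54]
2: 0x1b2 (blk 54, set 6) → VC-HIT  vc=[46]
3: 0x170 (blk 46, set 6) → VC-HIT  vc=[54]
4: 0x170 (blk 46, set 6) → L1-HIT  vc=[54]
5: 0x175 (blk 46, set 6) → L1-HIT  vc=[54]
6: 0x173 (blk 46, set 6) → L1-HIT  vc=[54]
7: 0x60 (blk 12, set 4) → MISS  vc=[54]
8: 0x12e (blk 37, set 5) → MISS  vc=[54]
9: 0x1b6 (blk 54, set 6) → VC-HIT  vc=[46]
10: 0x12c (blk 37, set 5) → L1-HIT  vc=[46]
11: 0x12a (blk 37, set 5) → L1-HIT  vc=[46]
12: 0xa9 (blk 21, set 5) → MISS  vc=[46, 37]
13: 0x12d (blk 37, set 5) → VC-HIT  vc=[46, 21]
14: 0x1cd (blk 57, set 1) → MISS  vc=[46, 21]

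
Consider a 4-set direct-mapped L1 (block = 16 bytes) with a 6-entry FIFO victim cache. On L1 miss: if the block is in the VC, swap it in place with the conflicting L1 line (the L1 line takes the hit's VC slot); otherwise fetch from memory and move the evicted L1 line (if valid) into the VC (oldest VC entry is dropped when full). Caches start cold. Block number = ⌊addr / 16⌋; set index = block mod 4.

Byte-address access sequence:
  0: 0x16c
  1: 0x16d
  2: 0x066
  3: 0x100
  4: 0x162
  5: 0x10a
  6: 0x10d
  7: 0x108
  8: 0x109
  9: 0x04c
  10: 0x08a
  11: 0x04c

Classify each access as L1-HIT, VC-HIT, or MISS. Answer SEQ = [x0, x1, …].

#0 0x16c→b22/s2 MISS; vc=[]
#1 0x16d→b22/s2 L1-HIT; vc=[]
#2 0x66→b6/s2 MISS; vc=[22]
#3 0x100→b16/s0 MISS; vc=[22]
#4 0x162→b22/s2 VC-HIT; vc=[6]
#5 0x10a→b16/s0 L1-HIT; vc=[6]
#6 0x10d→b16/s0 L1-HIT; vc=[6]
#7 0x108→b16/s0 L1-HIT; vc=[6]
#8 0x109→b16/s0 L1-HIT; vc=[6]
#9 0x4c→b4/s0 MISS; vc=[6,16]
#10 0x8a→b8/s0 MISS; vc=[6,16,4]
#11 0x4c→b4/s0 VC-HIT; vc=[6,16,8]

SEQ = [MISS, L1-HIT, MISS, MISS, VC-HIT, L1-HIT, L1-HIT, L1-HIT, L1-HIT, MISS, MISS, VC-HIT]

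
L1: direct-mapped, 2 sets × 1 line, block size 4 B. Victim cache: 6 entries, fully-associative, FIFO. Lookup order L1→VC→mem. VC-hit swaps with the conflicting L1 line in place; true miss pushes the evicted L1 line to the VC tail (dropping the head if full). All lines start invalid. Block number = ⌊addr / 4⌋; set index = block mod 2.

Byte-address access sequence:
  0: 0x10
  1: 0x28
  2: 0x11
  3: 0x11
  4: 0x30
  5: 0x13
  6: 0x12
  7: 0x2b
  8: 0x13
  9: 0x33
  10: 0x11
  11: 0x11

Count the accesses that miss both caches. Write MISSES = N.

MISSES = 3

#0 0x10→b4/s0 MISS; vc=[]
#1 0x28→b10/s0 MISS; vc=[4]
#2 0x11→b4/s0 VC-HIT; vc=[10]
#3 0x11→b4/s0 L1-HIT; vc=[10]
#4 0x30→b12/s0 MISS; vc=[10,4]
#5 0x13→b4/s0 VC-HIT; vc=[10,12]
#6 0x12→b4/s0 L1-HIT; vc=[10,12]
#7 0x2b→b10/s0 VC-HIT; vc=[4,12]
#8 0x13→b4/s0 VC-HIT; vc=[10,12]
#9 0x33→b12/s0 VC-HIT; vc=[10,4]
#10 0x11→b4/s0 VC-HIT; vc=[10,12]
#11 0x11→b4/s0 L1-HIT; vc=[10,12]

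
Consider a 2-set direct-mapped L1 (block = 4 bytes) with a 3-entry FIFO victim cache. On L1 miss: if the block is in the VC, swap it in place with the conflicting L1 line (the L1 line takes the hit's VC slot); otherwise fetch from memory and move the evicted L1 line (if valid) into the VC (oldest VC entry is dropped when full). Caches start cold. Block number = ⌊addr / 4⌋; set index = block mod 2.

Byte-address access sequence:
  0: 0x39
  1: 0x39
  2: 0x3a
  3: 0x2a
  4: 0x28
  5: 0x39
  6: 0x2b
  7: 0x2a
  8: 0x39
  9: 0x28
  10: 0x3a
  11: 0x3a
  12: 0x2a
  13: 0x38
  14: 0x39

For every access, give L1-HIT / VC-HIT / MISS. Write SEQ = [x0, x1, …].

0: 0x39 (blk 14, set 0) → MISS  vc=[]
1: 0x39 (blk 14, set 0) → L1-HIT  vc=[]
2: 0x3a (blk 14, set 0) → L1-HIT  vc=[]
3: 0x2a (blk 10, set 0) → MISS  vc=[14]
4: 0x28 (blk 10, set 0) → L1-HIT  vc=[14]
5: 0x39 (blk 14, set 0) → VC-HIT  vc=[10]
6: 0x2b (blk 10, set 0) → VC-HIT  vc=[14]
7: 0x2a (blk 10, set 0) → L1-HIT  vc=[14]
8: 0x39 (blk 14, set 0) → VC-HIT  vc=[10]
9: 0x28 (blk 10, set 0) → VC-HIT  vc=[14]
10: 0x3a (blk 14, set 0) → VC-HIT  vc=[10]
11: 0x3a (blk 14, set 0) → L1-HIT  vc=[10]
12: 0x2a (blk 10, set 0) → VC-HIT  vc=[14]
13: 0x38 (blk 14, set 0) → VC-HIT  vc=[10]
14: 0x39 (blk 14, set 0) → L1-HIT  vc=[10]

SEQ = [MISS, L1-HIT, L1-HIT, MISS, L1-HIT, VC-HIT, VC-HIT, L1-HIT, VC-HIT, VC-HIT, VC-HIT, L1-HIT, VC-HIT, VC-HIT, L1-HIT]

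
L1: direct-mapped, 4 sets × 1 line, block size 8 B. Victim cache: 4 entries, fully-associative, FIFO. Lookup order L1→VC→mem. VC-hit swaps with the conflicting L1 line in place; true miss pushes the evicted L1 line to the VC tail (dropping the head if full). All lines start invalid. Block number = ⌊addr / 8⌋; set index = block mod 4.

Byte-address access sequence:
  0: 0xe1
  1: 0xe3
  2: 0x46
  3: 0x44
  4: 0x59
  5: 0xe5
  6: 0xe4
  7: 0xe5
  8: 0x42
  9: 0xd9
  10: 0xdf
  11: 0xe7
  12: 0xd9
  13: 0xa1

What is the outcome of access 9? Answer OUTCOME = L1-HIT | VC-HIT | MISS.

0: 0xe1 (blk 28, set 0) → MISS  vc=[]
1: 0xe3 (blk 28, set 0) → L1-HIT  vc=[]
2: 0x46 (blk 8, set 0) → MISS  vc=[28]
3: 0x44 (blk 8, set 0) → L1-HIT  vc=[28]
4: 0x59 (blk 11, set 3) → MISS  vc=[28]
5: 0xe5 (blk 28, set 0) → VC-HIT  vc=[8]
6: 0xe4 (blk 28, set 0) → L1-HIT  vc=[8]
7: 0xe5 (blk 28, set 0) → L1-HIT  vc=[8]
8: 0x42 (blk 8, set 0) → VC-HIT  vc=[28]
9: 0xd9 (blk 27, set 3) → MISS  vc=[28, 11]
10: 0xdf (blk 27, set 3) → L1-HIT  vc=[28, 11]
11: 0xe7 (blk 28, set 0) → VC-HIT  vc=[8, 11]
12: 0xd9 (blk 27, set 3) → L1-HIT  vc=[8, 11]
13: 0xa1 (blk 20, set 0) → MISS  vc=[8, 11, 28]

OUTCOME = MISS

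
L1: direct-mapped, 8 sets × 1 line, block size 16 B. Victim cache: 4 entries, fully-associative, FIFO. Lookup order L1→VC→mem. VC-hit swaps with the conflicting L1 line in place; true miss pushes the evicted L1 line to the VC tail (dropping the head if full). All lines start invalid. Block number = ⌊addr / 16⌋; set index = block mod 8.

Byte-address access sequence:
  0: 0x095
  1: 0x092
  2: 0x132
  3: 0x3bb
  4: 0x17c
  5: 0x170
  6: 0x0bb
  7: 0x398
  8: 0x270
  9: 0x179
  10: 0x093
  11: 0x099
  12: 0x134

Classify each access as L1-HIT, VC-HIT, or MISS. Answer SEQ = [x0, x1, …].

SEQ = [MISS, L1-HIT, MISS, MISS, MISS, L1-HIT, MISS, MISS, MISS, VC-HIT, VC-HIT, L1-HIT, VC-HIT]

  [0] addr=0x95 blk=9 s=1: MISS | VC []
  [1] addr=0x92 blk=9 s=1: L1-HIT | VC []
  [2] addr=0x132 blk=19 s=3: MISS | VC []
  [3] addr=0x3bb blk=59 s=3: MISS | VC [19]
  [4] addr=0x17c blk=23 s=7: MISS | VC [19]
  [5] addr=0x170 blk=23 s=7: L1-HIT | VC [19]
  [6] addr=0xbb blk=11 s=3: MISS | VC [19, 59]
  [7] addr=0x398 blk=57 s=1: MISS | VC [19, 59, 9]
  [8] addr=0x270 blk=39 s=7: MISS | VC [19, 59, 9, 23]
  [9] addr=0x179 blk=23 s=7: VC-HIT | VC [19, 59, 9, 39]
  [10] addr=0x93 blk=9 s=1: VC-HIT | VC [19, 59, 57, 39]
  [11] addr=0x99 blk=9 s=1: L1-HIT | VC [19, 59, 57, 39]
  [12] addr=0x134 blk=19 s=3: VC-HIT | VC [11, 59, 57, 39]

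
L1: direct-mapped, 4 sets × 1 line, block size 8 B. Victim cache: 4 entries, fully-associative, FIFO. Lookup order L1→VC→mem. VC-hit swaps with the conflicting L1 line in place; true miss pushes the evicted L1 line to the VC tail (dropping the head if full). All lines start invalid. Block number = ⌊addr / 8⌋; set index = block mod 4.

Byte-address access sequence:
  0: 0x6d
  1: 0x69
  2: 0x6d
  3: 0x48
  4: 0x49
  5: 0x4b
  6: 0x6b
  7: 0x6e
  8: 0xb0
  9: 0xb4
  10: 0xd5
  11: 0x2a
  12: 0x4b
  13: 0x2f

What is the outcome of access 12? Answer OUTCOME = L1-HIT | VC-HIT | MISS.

OUTCOME = VC-HIT

  [0] addr=0x6d blk=13 s=1: MISS | VC []
  [1] addr=0x69 blk=13 s=1: L1-HIT | VC []
  [2] addr=0x6d blk=13 s=1: L1-HIT | VC []
  [3] addr=0x48 blk=9 s=1: MISS | VC [13]
  [4] addr=0x49 blk=9 s=1: L1-HIT | VC [13]
  [5] addr=0x4b blk=9 s=1: L1-HIT | VC [13]
  [6] addr=0x6b blk=13 s=1: VC-HIT | VC [9]
  [7] addr=0x6e blk=13 s=1: L1-HIT | VC [9]
  [8] addr=0xb0 blk=22 s=2: MISS | VC [9]
  [9] addr=0xb4 blk=22 s=2: L1-HIT | VC [9]
  [10] addr=0xd5 blk=26 s=2: MISS | VC [9, 22]
  [11] addr=0x2a blk=5 s=1: MISS | VC [9, 22, 13]
  [12] addr=0x4b blk=9 s=1: VC-HIT | VC [5, 22, 13]
  [13] addr=0x2f blk=5 s=1: VC-HIT | VC [9, 22, 13]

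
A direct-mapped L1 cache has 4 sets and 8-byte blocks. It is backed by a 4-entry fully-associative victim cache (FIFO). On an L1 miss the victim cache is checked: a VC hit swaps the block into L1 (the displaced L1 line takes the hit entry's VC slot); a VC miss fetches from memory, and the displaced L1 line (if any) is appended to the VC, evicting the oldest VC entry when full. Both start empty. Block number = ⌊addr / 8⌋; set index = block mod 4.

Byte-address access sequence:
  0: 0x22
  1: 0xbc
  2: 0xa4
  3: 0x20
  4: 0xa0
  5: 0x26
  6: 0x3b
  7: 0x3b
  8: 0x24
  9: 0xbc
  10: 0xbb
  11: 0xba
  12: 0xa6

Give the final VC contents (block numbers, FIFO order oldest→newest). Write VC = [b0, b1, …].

0: 0x22 (blk 4, set 0) → MISS  vc=[]
1: 0xbc (blk 23, set 3) → MISS  vc=[]
2: 0xa4 (blk 20, set 0) → MISS  vc=[4]
3: 0x20 (blk 4, set 0) → VC-HIT  vc=[20]
4: 0xa0 (blk 20, set 0) → VC-HIT  vc=[4]
5: 0x26 (blk 4, set 0) → VC-HIT  vc=[20]
6: 0x3b (blk 7, set 3) → MISS  vc=[20, 23]
7: 0x3b (blk 7, set 3) → L1-HIT  vc=[20, 23]
8: 0x24 (blk 4, set 0) → L1-HIT  vc=[20, 23]
9: 0xbc (blk 23, set 3) → VC-HIT  vc=[20, 7]
10: 0xbb (blk 23, set 3) → L1-HIT  vc=[20, 7]
11: 0xba (blk 23, set 3) → L1-HIT  vc=[20, 7]
12: 0xa6 (blk 20, set 0) → VC-HIT  vc=[4, 7]

VC = [4, 7]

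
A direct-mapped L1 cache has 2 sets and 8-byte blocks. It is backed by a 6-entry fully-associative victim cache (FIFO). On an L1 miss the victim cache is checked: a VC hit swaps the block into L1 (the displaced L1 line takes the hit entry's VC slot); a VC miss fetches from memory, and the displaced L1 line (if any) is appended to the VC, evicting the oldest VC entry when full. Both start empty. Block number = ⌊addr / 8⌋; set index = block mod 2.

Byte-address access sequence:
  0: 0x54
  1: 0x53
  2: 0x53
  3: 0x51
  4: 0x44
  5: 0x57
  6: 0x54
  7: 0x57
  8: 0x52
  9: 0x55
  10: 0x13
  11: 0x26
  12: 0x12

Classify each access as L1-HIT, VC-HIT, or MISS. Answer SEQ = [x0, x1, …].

SEQ = [MISS, L1-HIT, L1-HIT, L1-HIT, MISS, VC-HIT, L1-HIT, L1-HIT, L1-HIT, L1-HIT, MISS, MISS, VC-HIT]

0: 0x54 (blk 10, set 0) → MISS  vc=[]
1: 0x53 (blk 10, set 0) → L1-HIT  vc=[]
2: 0x53 (blk 10, set 0) → L1-HIT  vc=[]
3: 0x51 (blk 10, set 0) → L1-HIT  vc=[]
4: 0x44 (blk 8, set 0) → MISS  vc=[10]
5: 0x57 (blk 10, set 0) → VC-HIT  vc=[8]
6: 0x54 (blk 10, set 0) → L1-HIT  vc=[8]
7: 0x57 (blk 10, set 0) → L1-HIT  vc=[8]
8: 0x52 (blk 10, set 0) → L1-HIT  vc=[8]
9: 0x55 (blk 10, set 0) → L1-HIT  vc=[8]
10: 0x13 (blk 2, set 0) → MISS  vc=[8, 10]
11: 0x26 (blk 4, set 0) → MISS  vc=[8, 10, 2]
12: 0x12 (blk 2, set 0) → VC-HIT  vc=[8, 10, 4]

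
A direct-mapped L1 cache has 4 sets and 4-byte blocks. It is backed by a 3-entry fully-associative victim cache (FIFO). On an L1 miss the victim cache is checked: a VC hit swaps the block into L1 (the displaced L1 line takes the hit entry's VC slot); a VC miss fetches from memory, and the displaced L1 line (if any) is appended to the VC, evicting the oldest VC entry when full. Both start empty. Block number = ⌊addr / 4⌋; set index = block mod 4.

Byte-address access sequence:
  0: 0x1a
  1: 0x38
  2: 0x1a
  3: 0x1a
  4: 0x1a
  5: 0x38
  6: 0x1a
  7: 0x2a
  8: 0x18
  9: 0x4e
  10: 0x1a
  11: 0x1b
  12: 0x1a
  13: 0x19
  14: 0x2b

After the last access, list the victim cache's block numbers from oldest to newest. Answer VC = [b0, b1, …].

VC = [14, 6]

  [0] addr=0x1a blk=6 s=2: MISS | VC []
  [1] addr=0x38 blk=14 s=2: MISS | VC [6]
  [2] addr=0x1a blk=6 s=2: VC-HIT | VC [14]
  [3] addr=0x1a blk=6 s=2: L1-HIT | VC [14]
  [4] addr=0x1a blk=6 s=2: L1-HIT | VC [14]
  [5] addr=0x38 blk=14 s=2: VC-HIT | VC [6]
  [6] addr=0x1a blk=6 s=2: VC-HIT | VC [14]
  [7] addr=0x2a blk=10 s=2: MISS | VC [14, 6]
  [8] addr=0x18 blk=6 s=2: VC-HIT | VC [14, 10]
  [9] addr=0x4e blk=19 s=3: MISS | VC [14, 10]
  [10] addr=0x1a blk=6 s=2: L1-HIT | VC [14, 10]
  [11] addr=0x1b blk=6 s=2: L1-HIT | VC [14, 10]
  [12] addr=0x1a blk=6 s=2: L1-HIT | VC [14, 10]
  [13] addr=0x19 blk=6 s=2: L1-HIT | VC [14, 10]
  [14] addr=0x2b blk=10 s=2: VC-HIT | VC [14, 6]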